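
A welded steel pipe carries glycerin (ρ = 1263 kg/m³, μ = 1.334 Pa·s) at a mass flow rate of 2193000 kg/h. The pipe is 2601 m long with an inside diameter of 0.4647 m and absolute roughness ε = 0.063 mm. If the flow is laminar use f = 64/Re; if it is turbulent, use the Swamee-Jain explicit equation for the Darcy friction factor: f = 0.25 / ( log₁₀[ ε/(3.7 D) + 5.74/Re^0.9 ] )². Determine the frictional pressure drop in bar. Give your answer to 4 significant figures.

ṁ = 2193000 kg/h = 2193000/3600 = 609.2 kg/s.
A = πD²/4 = π(0.4647)²/4 = 0.1696 m²; mean velocity V = ṁ/(ρA) = 609.2/(1263 · 0.1696) = 2.844 m/s.
Reynolds number Re = ρVD/μ = 1263 · 2.844 · 0.4647 / 1.33 = 1251.
Re < 2300 → laminar flow, so f = 64/Re = 64/1251 = 0.05115 (the turbulent correlation is not needed).
Darcy-Weisbach: ΔP = f(L/D)(ρV²/2) = 0.05115·(2601/0.4647)·(1263·2.844²/2) = 0.05115·5597·5107 = 1.462e+06 Pa.
ΔP = 1.462e+06 Pa = 14.62 bar.

ΔP ≈ 14.62 bar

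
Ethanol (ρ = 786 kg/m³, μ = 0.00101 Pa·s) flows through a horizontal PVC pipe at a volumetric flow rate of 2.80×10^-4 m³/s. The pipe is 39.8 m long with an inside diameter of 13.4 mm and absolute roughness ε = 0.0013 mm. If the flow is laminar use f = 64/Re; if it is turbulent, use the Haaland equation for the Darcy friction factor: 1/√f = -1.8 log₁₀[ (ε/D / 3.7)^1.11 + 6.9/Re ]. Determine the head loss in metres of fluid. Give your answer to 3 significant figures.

Cross-sectional area A = πD²/4 = π(0.0134)²/4 = 0.000141 m²; mean velocity V = Q/A = 0.00028/0.000141 = 1.985 m/s.
Reynolds number Re = ρVD/μ = 786 · 1.985 · 0.0134 / 0.00101 = 2.07e+04.
Re > 4000 → turbulent. Relative roughness ε/D = 1.3e-06/0.0134 = 9.7e-05. Haaland: 1/√f = -1.8 log₁₀[(9.7e-05/3.7)^1.11 + 6.9/2.07e+04] = -1.8 log₁₀[8.22e-06 + 0.000333] = 6.24, so f = 0.02568.
Darcy-Weisbach: ΔP = f(L/D)(ρV²/2) = 0.02568·(39.8/0.0134)·(786·1.985²/2) = 0.02568·2970·1549 = 1.182e+05 Pa.
Head loss h_f = ΔP/(ρg) = 1.182e+05/(786·9.81) = 15.3 m.

h_f ≈ 15.3 m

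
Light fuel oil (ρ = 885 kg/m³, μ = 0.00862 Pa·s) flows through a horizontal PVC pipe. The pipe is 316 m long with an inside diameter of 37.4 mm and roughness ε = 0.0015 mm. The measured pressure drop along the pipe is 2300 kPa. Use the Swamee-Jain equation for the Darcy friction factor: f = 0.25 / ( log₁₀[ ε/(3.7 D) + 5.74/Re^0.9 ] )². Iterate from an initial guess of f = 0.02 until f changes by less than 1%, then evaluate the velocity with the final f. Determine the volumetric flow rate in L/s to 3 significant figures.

Q ≈ 5.30 L/s

Rearranging Darcy-Weisbach: V = √(2·ΔP·D/(f·L·ρ)). With ε/D = 1.5e-06/0.0374 = 4.01e-05, iterate starting from f = 0.02:
  f = 0.02 → V = √(2·2.3e+06·0.0374/(0.02·316·885)) = 5.546 m/s; Re = ρVD/μ = 2.13e+04; f → 0.02552
  f = 0.02552 → V = 4.91 m/s; Re = 1.885e+04; f → 0.0263
  f = 0.0263 → V = 4.837 m/s; Re = 1.857e+04; f → 0.0264
Converged (Δf/f < 1%). With the final f = 0.0264: V = √(2·2.3e+06·0.0374/(0.0264·316·885)) = 4.827 m/s.
Q = V·A = 4.827·(π/4·0.0374²) = 0.005303 m³/s = 5.30 L/s.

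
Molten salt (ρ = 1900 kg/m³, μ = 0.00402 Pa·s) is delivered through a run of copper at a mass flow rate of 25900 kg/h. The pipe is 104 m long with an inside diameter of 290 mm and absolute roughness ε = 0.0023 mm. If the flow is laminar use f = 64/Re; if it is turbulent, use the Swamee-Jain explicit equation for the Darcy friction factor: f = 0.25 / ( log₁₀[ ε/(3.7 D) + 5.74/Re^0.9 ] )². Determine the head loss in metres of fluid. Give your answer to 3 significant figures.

h_f ≈ 0.00199 m

ṁ = 25900 kg/h = 25900/3600 = 7.194 kg/s.
A = πD²/4 = π(0.29)²/4 = 0.06605 m²; mean velocity V = ṁ/(ρA) = 7.194/(1900 · 0.06605) = 0.05733 m/s.
Reynolds number Re = ρVD/μ = 1900 · 0.05733 · 0.29 / 0.00402 = 7857.
Re > 4000 → turbulent. Relative roughness ε/D = 2.3e-06/0.29 = 7.93e-06. Swamee-Jain: f = 0.25/(log₁₀[7.93e-06/3.7 + 5.74/7857^0.9])² = 0.25/(log₁₀[2.14e-06 + 0.00179])² = 0.25/(-2.746)² = 0.03315.
Darcy-Weisbach: ΔP = f(L/D)(ρV²/2) = 0.03315·(104/0.29)·(1900·0.05733²/2) = 0.03315·358.6·3.122 = 37.11 Pa.
Head loss h_f = ΔP/(ρg) = 37.11/(1900·9.81) = 0.00199 m.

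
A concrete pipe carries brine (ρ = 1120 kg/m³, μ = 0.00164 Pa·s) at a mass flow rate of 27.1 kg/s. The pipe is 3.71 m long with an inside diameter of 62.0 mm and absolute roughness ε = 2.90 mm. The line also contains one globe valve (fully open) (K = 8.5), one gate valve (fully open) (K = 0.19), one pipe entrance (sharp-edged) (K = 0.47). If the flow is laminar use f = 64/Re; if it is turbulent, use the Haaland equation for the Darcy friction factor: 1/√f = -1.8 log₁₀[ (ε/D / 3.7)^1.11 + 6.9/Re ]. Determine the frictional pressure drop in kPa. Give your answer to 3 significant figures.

ΔP ≈ 479 kPa

A = πD²/4 = π(0.062)²/4 = 0.003019 m²; mean velocity V = ṁ/(ρA) = 27.1/(1120 · 0.003019) = 8.015 m/s.
Reynolds number Re = ρVD/μ = 1120 · 8.015 · 0.062 / 0.00164 = 3.393e+05.
Re > 4000 → turbulent. Relative roughness ε/D = 0.0029/0.062 = 0.0468. Haaland: 1/√f = -1.8 log₁₀[(0.0468/3.7)^1.11 + 6.9/3.393e+05] = -1.8 log₁₀[0.00782 + 2.03e-05] = 3.791, so f = 0.0696.
Total minor-loss coefficient ΣK = 1·8.5 + 1·0.19 + 1·0.47 = 9.16.
ΔP = [f·L/D + ΣK]·(ρV²/2) = [0.0696·3.71/0.062 + 9.16]·(1120·8.015²/2) = [4.165 + 9.16]·3.597e+04 = 4.793e+05 Pa.
ΔP = 4.793e+05 Pa = 479 kPa.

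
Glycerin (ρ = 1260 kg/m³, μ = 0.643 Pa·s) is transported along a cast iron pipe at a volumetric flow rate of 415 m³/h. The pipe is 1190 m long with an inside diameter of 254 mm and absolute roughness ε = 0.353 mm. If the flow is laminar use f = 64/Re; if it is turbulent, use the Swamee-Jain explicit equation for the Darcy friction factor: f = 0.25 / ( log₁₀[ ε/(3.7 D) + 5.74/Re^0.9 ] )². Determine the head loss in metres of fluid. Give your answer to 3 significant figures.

Q = 415 m³/h = 415/3600 = 0.1153 m³/s.
Cross-sectional area A = πD²/4 = π(0.254)²/4 = 0.05067 m²; mean velocity V = Q/A = 0.1153/0.05067 = 2.275 m/s.
Reynolds number Re = ρVD/μ = 1260 · 2.275 · 0.254 / 0.643 = 1132.
Re < 2300 → laminar flow, so f = 64/Re = 64/1132 = 0.05652 (the turbulent correlation is not needed).
Darcy-Weisbach: ΔP = f(L/D)(ρV²/2) = 0.05652·(1190/0.254)·(1260·2.275²/2) = 0.05652·4685·3261 = 8.634e+05 Pa.
Head loss h_f = ΔP/(ρg) = 8.634e+05/(1260·9.81) = 69.9 m.

h_f ≈ 69.9 m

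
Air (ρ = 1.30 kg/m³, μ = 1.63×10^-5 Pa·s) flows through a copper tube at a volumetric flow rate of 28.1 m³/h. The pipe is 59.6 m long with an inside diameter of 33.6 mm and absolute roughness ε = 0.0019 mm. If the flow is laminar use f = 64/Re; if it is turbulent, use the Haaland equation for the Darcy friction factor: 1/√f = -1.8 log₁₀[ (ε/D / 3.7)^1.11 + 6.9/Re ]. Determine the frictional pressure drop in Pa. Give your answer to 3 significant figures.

ΔP ≈ 2220 Pa

Q = 28.1 m³/h = 28.1/3600 = 0.007806 m³/s.
Cross-sectional area A = πD²/4 = π(0.0336)²/4 = 0.0008867 m²; mean velocity V = Q/A = 0.007806/0.0008867 = 8.803 m/s.
Reynolds number Re = ρVD/μ = 1.3 · 8.803 · 0.0336 / 1.63e-05 = 2.359e+04.
Re > 4000 → turbulent. Relative roughness ε/D = 1.9e-06/0.0336 = 5.65e-05. Haaland: 1/√f = -1.8 log₁₀[(5.65e-05/3.7)^1.11 + 6.9/2.359e+04] = -1.8 log₁₀[4.51e-06 + 0.000292] = 6.349, so f = 0.02481.
Darcy-Weisbach: ΔP = f(L/D)(ρV²/2) = 0.02481·(59.6/0.0336)·(1.3·8.803²/2) = 0.02481·1774·50.37 = 2217 Pa.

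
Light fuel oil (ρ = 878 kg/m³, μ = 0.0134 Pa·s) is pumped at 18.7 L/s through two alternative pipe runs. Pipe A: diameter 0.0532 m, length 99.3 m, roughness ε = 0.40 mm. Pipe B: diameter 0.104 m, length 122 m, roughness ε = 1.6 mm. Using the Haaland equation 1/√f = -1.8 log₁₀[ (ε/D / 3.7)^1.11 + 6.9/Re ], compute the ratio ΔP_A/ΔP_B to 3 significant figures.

ΔP_A/ΔP_B ≈ 18.2

Pipe A: V = Q/A = 0.0187/0.002223 = 8.413 m/s; Re = 2.932e+04; ε/D = 0.00752; Haaland → f = 0.03673; ΔP_A = f(L/D)(ρV²/2) = 2.13e+06 Pa.
Pipe B: V = Q/A = 0.0187/0.008495 = 2.201 m/s; Re = 1.5e+04; ε/D = 0.0154; Haaland → f = 0.04698; ΔP_B = f(L/D)(ρV²/2) = 1.172e+05 Pa.
ΔP_A/ΔP_B = 2.13e+06/1.172e+05 = 18.2.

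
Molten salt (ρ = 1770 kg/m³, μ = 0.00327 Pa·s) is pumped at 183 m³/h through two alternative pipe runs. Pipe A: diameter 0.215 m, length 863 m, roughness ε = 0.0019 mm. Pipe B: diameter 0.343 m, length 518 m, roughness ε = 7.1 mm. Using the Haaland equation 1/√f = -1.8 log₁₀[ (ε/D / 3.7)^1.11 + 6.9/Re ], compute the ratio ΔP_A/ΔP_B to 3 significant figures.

Pipe A: V = Q/A = 0.05083/0.03631 = 1.4 m/s; Re = 1.629e+05; ε/D = 8.84e-06; Haaland → f = 0.01618; ΔP_A = f(L/D)(ρV²/2) = 1.127e+05 Pa.
Pipe B: V = Q/A = 0.05083/0.0924 = 0.5501 m/s; Re = 1.021e+05; ε/D = 0.0207; Haaland → f = 0.04975; ΔP_B = f(L/D)(ρV²/2) = 2.012e+04 Pa.
ΔP_A/ΔP_B = 1.127e+05/2.012e+04 = 5.60.

ΔP_A/ΔP_B ≈ 5.60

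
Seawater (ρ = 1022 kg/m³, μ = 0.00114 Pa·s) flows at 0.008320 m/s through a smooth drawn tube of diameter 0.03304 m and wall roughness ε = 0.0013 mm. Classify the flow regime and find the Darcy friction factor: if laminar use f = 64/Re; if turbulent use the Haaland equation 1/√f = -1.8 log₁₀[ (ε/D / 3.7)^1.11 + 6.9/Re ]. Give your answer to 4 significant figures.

Re = ρVD/μ = 1022·0.00832·0.03304/0.00114 = 246.4.
Re < 2300 → laminar, so f = 64/Re = 0.2597 (roughness is irrelevant in laminar flow).

f ≈ 0.2597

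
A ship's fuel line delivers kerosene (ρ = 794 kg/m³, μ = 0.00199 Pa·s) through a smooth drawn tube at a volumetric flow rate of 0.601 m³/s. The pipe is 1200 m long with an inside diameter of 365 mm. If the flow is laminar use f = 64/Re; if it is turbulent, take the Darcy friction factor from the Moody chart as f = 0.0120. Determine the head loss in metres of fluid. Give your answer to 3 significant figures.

Cross-sectional area A = πD²/4 = π(0.365)²/4 = 0.1046 m²; mean velocity V = Q/A = 0.601/0.1046 = 5.744 m/s.
Reynolds number Re = ρVD/μ = 794 · 5.744 · 0.365 / 0.00199 = 8.365e+05.
Re > 4000 → turbulent; use the Moody-chart value f = 0.0120.
Darcy-Weisbach: ΔP = f(L/D)(ρV²/2) = 0.012·(1200/0.365)·(794·5.744²/2) = 0.012·3288·1.31e+04 = 5.167e+05 Pa.
Head loss h_f = ΔP/(ρg) = 5.167e+05/(794·9.81) = 66.3 m.

h_f ≈ 66.3 m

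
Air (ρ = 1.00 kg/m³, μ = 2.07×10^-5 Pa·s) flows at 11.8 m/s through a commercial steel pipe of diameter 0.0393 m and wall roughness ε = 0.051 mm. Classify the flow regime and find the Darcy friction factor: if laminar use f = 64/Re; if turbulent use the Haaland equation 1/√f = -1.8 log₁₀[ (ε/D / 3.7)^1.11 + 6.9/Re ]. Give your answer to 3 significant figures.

Re = ρVD/μ = 1·11.8·0.0393/2.07e-05 = 2.24e+04.
Re > 4000 → turbulent. ε/D = 5.1e-05/0.0393 = 0.0013; Haaland: 1/√f = -1.8 log₁₀[0.000146 + 0.000308] = 6.017, so f = 0.02762.

f ≈ 0.0276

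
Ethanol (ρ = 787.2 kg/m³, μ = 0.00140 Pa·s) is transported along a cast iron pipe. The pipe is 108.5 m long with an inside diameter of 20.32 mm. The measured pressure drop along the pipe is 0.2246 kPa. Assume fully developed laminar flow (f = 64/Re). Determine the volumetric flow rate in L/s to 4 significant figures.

For laminar flow, f = 64/Re with Re = ρVD/μ, so Darcy-Weisbach reduces to ΔP = 32μLV/D². Solving for V: V = ΔP·D²/(32μL) = 224.6·(0.02032)²/(32·0.0014·108.5) = 0.01908 m/s.
Check: Re = ρVD/μ = 787.2·0.01908·0.02032/0.0014 = 218 < 2300, so the laminar assumption holds.
Q = V·A = 0.01908·(π/4·0.02032²) = 6.187e-06 m³/s = 0.006187 L/s.

Q ≈ 0.006187 L/s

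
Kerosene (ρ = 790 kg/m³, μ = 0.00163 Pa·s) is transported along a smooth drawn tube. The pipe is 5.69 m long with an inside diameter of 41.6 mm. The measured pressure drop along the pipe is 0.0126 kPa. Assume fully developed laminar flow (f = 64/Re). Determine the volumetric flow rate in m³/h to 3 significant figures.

For laminar flow, f = 64/Re with Re = ρVD/μ, so Darcy-Weisbach reduces to ΔP = 32μLV/D². Solving for V: V = ΔP·D²/(32μL) = 12.6·(0.0416)²/(32·0.00163·5.69) = 0.07347 m/s.
Check: Re = ρVD/μ = 790·0.07347·0.0416/0.00163 = 1481 < 2300, so the laminar assumption holds.
Q = V·A = 0.07347·(π/4·0.0416²) = 9.986e-05 m³/s = 0.359 m³/h.

Q ≈ 0.359 m³/h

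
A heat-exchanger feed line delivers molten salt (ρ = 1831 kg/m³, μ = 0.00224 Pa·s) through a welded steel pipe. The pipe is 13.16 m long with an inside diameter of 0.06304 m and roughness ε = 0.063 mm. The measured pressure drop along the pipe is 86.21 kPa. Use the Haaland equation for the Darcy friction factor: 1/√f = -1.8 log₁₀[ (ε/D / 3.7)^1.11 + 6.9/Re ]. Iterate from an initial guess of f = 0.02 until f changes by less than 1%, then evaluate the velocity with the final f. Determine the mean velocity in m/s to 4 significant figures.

Rearranging Darcy-Weisbach: V = √(2·ΔP·D/(f·L·ρ)). With ε/D = 6.3e-05/0.06304 = 0.000999, iterate starting from f = 0.02:
  f = 0.02 → V = √(2·8.621e+04·0.06304/(0.02·13.16·1831)) = 4.749 m/s; Re = ρVD/μ = 2.447e+05; f → 0.0207
  f = 0.0207 → V = 4.668 m/s; Re = 2.406e+05; f → 0.02072
Converged (Δf/f < 1%). With the final f = 0.02072: V = √(2·8.621e+04·0.06304/(0.02072·13.16·1831)) = 4.666 m/s.

V ≈ 4.666 m/s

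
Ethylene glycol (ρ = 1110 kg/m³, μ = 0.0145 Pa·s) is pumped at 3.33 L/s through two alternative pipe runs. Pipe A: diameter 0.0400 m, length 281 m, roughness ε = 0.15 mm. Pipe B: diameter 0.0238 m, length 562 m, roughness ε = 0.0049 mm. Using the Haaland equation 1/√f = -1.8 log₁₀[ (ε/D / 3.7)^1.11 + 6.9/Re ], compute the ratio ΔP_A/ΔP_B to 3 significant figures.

Pipe A: V = Q/A = 0.00333/0.001257 = 2.65 m/s; Re = 8114; ε/D = 0.00375; Haaland → f = 0.03727; ΔP_A = f(L/D)(ρV²/2) = 1.02e+06 Pa.
Pipe B: V = Q/A = 0.00333/0.0004449 = 7.485 m/s; Re = 1.364e+04; ε/D = 0.000206; Haaland → f = 0.02869; ΔP_B = f(L/D)(ρV²/2) = 2.107e+07 Pa.
ΔP_A/ΔP_B = 1.02e+06/2.107e+07 = 0.0484.

ΔP_A/ΔP_B ≈ 0.0484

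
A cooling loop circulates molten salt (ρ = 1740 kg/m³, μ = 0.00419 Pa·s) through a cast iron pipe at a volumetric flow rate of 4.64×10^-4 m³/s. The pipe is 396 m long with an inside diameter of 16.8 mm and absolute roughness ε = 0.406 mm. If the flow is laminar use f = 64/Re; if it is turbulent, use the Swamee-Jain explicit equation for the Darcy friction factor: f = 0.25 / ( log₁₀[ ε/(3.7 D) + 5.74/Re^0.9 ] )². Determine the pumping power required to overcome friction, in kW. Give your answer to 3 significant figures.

P ≈ 2.32 kW

Cross-sectional area A = πD²/4 = π(0.0168)²/4 = 0.0002217 m²; mean velocity V = Q/A = 0.000464/0.0002217 = 2.093 m/s.
Reynolds number Re = ρVD/μ = 1740 · 2.093 · 0.0168 / 0.00419 = 1.46e+04.
Re > 4000 → turbulent. Relative roughness ε/D = 0.000406/0.0168 = 0.0242. Swamee-Jain: f = 0.25/(log₁₀[0.0242/3.7 + 5.74/1.46e+04^0.9])² = 0.25/(log₁₀[0.00653 + 0.00103])² = 0.25/(-2.122)² = 0.05554.
Darcy-Weisbach: ΔP = f(L/D)(ρV²/2) = 0.05554·(396/0.0168)·(1740·2.093²/2) = 0.05554·2.357e+04·3812 = 4.99e+06 Pa.
Pumping power P = QΔP = 0.000464·4.99e+06 = 2315 W = 2.32 kW.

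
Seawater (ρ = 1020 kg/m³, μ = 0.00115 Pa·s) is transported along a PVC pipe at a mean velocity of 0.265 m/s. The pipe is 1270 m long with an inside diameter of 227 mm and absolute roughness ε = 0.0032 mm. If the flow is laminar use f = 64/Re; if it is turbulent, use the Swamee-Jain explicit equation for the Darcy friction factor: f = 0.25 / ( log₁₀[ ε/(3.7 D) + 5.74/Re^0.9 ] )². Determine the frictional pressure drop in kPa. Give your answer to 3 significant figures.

Reynolds number Re = ρVD/μ = 1020 · 0.265 · 0.227 / 0.00115 = 5.335e+04.
Re > 4000 → turbulent. Relative roughness ε/D = 3.2e-06/0.227 = 1.41e-05. Swamee-Jain: f = 0.25/(log₁₀[1.41e-05/3.7 + 5.74/5.335e+04^0.9])² = 0.25/(log₁₀[3.81e-06 + 0.000319])² = 0.25/(-3.49)² = 0.02052.
Darcy-Weisbach: ΔP = f(L/D)(ρV²/2) = 0.02052·(1270/0.227)·(1020·0.265²/2) = 0.02052·5595·35.81 = 4112 Pa.
ΔP = 4112 Pa = 4.11 kPa.

ΔP ≈ 4.11 kPa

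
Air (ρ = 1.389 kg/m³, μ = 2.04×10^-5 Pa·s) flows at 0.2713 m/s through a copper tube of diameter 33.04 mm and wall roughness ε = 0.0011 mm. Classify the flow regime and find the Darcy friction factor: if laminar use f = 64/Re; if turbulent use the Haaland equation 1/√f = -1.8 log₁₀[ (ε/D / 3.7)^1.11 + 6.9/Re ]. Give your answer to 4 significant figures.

f ≈ 0.1049

Re = ρVD/μ = 1.389·0.2713·0.03304/2.04e-05 = 610.3.
Re < 2300 → laminar, so f = 64/Re = 0.1049 (roughness is irrelevant in laminar flow).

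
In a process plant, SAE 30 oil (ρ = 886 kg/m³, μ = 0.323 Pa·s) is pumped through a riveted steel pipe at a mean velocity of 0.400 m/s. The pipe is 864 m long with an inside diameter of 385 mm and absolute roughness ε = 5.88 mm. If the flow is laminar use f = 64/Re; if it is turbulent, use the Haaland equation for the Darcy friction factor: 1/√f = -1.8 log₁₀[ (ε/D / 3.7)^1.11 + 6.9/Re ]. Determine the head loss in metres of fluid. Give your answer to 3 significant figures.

Reynolds number Re = ρVD/μ = 886 · 0.4 · 0.385 / 0.323 = 422.4.
Re < 2300 → laminar flow, so f = 64/Re = 64/422.4 = 0.1515 (the turbulent correlation is not needed).
Darcy-Weisbach: ΔP = f(L/D)(ρV²/2) = 0.1515·(864/0.385)·(886·0.4²/2) = 0.1515·2244·70.88 = 2.41e+04 Pa.
Head loss h_f = ΔP/(ρg) = 2.41e+04/(886·9.81) = 2.77 m.

h_f ≈ 2.77 m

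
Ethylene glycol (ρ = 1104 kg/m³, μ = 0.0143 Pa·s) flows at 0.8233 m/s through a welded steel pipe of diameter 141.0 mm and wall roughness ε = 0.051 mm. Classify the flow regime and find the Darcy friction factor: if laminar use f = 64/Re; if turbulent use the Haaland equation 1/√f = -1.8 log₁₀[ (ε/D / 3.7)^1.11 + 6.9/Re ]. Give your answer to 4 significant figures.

f ≈ 0.03224

Re = ρVD/μ = 1104·0.8233·0.141/0.0143 = 8962.
Re > 4000 → turbulent. ε/D = 5.1e-05/0.141 = 0.000362; Haaland: 1/√f = -1.8 log₁₀[3.54e-05 + 0.00077] = 5.569, so f = 0.03224.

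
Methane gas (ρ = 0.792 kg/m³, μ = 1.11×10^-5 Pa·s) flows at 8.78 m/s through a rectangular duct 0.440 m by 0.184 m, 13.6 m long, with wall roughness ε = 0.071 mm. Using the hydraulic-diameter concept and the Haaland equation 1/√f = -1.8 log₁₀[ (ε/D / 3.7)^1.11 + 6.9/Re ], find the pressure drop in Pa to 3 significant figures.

ΔP ≈ 28.5 Pa

Hydraulic diameter D_h = 4A/P = 4·(0.44·0.184)/(2·(0.44+0.184)) = 0.3238/1.248 = 0.2595 m.
Re = ρVD_h/μ = 0.792·8.78·0.2595/1.11e-05 = 1.626e+05.
ε/D_h = 7.1e-05/0.2595 = 0.000274; Haaland gives 1/√f = -1.8 log₁₀[2.6e-05+4.24e-05] = 7.497, so f = 0.01779.
ΔP = f(L/D_h)(ρV²/2) = 0.01779·13.6/0.2595·30.53 = 28.47 Pa.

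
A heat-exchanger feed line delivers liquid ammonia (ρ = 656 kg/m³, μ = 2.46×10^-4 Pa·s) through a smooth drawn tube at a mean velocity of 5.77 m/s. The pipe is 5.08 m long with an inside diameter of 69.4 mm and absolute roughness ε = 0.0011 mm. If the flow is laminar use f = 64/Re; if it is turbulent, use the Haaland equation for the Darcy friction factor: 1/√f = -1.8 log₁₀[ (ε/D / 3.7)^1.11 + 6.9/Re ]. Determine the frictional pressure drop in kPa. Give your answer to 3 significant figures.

ΔP ≈ 9.41 kPa

Reynolds number Re = ρVD/μ = 656 · 5.77 · 0.0694 / 0.000246 = 1.068e+06.
Re > 4000 → turbulent. Relative roughness ε/D = 1.1e-06/0.0694 = 1.59e-05. Haaland: 1/√f = -1.8 log₁₀[(1.59e-05/3.7)^1.11 + 6.9/1.068e+06] = -1.8 log₁₀[1.1e-06 + 6.46e-06] = 9.219, so f = 0.01177.
Darcy-Weisbach: ΔP = f(L/D)(ρV²/2) = 0.01177·(5.08/0.0694)·(656·5.77²/2) = 0.01177·73.2·1.092e+04 = 9406 Pa.
ΔP = 9406 Pa = 9.41 kPa.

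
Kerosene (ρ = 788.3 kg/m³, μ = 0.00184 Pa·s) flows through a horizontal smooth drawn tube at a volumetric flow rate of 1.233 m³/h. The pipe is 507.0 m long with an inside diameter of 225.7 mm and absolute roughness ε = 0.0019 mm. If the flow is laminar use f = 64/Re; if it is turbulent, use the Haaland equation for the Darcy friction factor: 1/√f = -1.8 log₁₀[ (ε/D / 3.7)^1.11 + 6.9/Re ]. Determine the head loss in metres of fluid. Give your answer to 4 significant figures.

Q = 1.233 m³/h = 1.233/3600 = 0.0003425 m³/s.
Cross-sectional area A = πD²/4 = π(0.2257)²/4 = 0.04001 m²; mean velocity V = Q/A = 0.0003425/0.04001 = 0.008561 m/s.
Reynolds number Re = ρVD/μ = 788.3 · 0.008561 · 0.2257 / 0.00184 = 827.8.
Re < 2300 → laminar flow, so f = 64/Re = 64/827.8 = 0.07732 (the turbulent correlation is not needed).
Darcy-Weisbach: ΔP = f(L/D)(ρV²/2) = 0.07732·(507/0.2257)·(788.3·0.008561²/2) = 0.07732·2246·0.02889 = 5.017 Pa.
Head loss h_f = ΔP/(ρg) = 5.017/(788.3·9.81) = 6.487×10^-4 m.

h_f ≈ 6.487×10^-4 m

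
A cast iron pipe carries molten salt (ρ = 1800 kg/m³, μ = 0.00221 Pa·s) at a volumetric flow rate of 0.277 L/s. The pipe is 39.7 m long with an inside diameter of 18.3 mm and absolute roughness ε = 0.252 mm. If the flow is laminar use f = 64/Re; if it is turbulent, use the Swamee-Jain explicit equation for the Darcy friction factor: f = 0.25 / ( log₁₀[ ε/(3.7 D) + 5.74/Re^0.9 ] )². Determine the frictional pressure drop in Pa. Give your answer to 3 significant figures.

ΔP ≈ 99800 Pa

Q = 0.277 L/s = 0.277/1000 = 0.000277 m³/s.
Cross-sectional area A = πD²/4 = π(0.0183)²/4 = 0.000263 m²; mean velocity V = Q/A = 0.000277/0.000263 = 1.053 m/s.
Reynolds number Re = ρVD/μ = 1800 · 1.053 · 0.0183 / 0.00221 = 1.57e+04.
Re > 4000 → turbulent. Relative roughness ε/D = 0.000252/0.0183 = 0.0138. Swamee-Jain: f = 0.25/(log₁₀[0.0138/3.7 + 5.74/1.57e+04^0.9])² = 0.25/(log₁₀[0.00372 + 0.000961])² = 0.25/(-2.33)² = 0.04607.
Darcy-Weisbach: ΔP = f(L/D)(ρV²/2) = 0.04607·(39.7/0.0183)·(1800·1.053²/2) = 0.04607·2169·998.2 = 9.976e+04 Pa.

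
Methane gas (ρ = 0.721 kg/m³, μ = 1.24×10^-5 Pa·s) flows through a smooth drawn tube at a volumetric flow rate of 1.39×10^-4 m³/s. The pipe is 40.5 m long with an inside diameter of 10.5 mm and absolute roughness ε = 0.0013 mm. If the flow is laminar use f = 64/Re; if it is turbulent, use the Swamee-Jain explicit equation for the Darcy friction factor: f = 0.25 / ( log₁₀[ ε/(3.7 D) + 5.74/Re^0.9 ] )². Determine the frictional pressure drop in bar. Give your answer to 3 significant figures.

ΔP ≈ 0.00234 bar

Cross-sectional area A = πD²/4 = π(0.0105)²/4 = 8.659e-05 m²; mean velocity V = Q/A = 0.000139/8.659e-05 = 1.605 m/s.
Reynolds number Re = ρVD/μ = 0.721 · 1.605 · 0.0105 / 1.24e-05 = 980.1.
Re < 2300 → laminar flow, so f = 64/Re = 64/980.1 = 0.0653 (the turbulent correlation is not needed).
Darcy-Weisbach: ΔP = f(L/D)(ρV²/2) = 0.0653·(40.5/0.0105)·(0.721·1.605²/2) = 0.0653·3857·0.929 = 234 Pa.
ΔP = 234 Pa = 0.00234 bar.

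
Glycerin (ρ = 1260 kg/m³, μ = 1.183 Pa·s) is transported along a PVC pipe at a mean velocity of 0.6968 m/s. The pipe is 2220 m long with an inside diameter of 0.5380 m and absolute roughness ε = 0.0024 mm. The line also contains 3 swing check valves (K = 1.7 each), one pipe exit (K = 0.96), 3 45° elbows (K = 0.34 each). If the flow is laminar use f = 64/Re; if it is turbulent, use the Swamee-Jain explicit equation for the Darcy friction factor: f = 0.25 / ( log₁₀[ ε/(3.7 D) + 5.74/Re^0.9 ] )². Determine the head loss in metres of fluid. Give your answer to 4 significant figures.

Reynolds number Re = ρVD/μ = 1260 · 0.6968 · 0.538 / 1.18 = 399.3.
Re < 2300 → laminar flow, so f = 64/Re = 64/399.3 = 0.1603 (the turbulent correlation is not needed).
Total minor-loss coefficient ΣK = 3·1.7 + 1·0.96 + 3·0.34 = 7.08.
ΔP = [f·L/D + ΣK]·(ρV²/2) = [0.1603·2220/0.538 + 7.08]·(1260·0.6968²/2) = [661.4 + 7.08]·305.9 = 2.045e+05 Pa.
Head loss h_f = ΔP/(ρg) = 2.045e+05/(1260·9.81) = 16.54 m.

h_f ≈ 16.54 m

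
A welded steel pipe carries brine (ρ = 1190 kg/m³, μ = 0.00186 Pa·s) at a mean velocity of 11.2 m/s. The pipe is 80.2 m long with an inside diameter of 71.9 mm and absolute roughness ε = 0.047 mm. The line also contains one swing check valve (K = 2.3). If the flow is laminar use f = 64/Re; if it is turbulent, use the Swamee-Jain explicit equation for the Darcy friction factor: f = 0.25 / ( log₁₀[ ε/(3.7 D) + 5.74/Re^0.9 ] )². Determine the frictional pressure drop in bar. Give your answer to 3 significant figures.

Reynolds number Re = ρVD/μ = 1190 · 11.2 · 0.0719 / 0.00186 = 5.152e+05.
Re > 4000 → turbulent. Relative roughness ε/D = 4.7e-05/0.0719 = 0.000654. Swamee-Jain: f = 0.25/(log₁₀[0.000654/3.7 + 5.74/5.152e+05^0.9])² = 0.25/(log₁₀[0.000177 + 4.15e-05])² = 0.25/(-3.661)² = 0.01865.
Total minor-loss coefficient ΣK = 1·2.3 = 2.3.
ΔP = [f·L/D + ΣK]·(ρV²/2) = [0.01865·80.2/0.0719 + 2.3]·(1190·11.2²/2) = [20.8 + 2.3]·7.464e+04 = 1.724e+06 Pa.
ΔP = 1.724e+06 Pa = 17.2 bar.

ΔP ≈ 17.2 bar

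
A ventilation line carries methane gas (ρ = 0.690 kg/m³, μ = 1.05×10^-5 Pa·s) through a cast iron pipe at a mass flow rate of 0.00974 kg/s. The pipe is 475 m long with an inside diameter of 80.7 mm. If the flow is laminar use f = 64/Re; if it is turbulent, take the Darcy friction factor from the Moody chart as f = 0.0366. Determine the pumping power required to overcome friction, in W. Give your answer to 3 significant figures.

P ≈ 7.99 W

A = πD²/4 = π(0.0807)²/4 = 0.005115 m²; mean velocity V = ṁ/(ρA) = 0.00974/(0.69 · 0.005115) = 2.76 m/s.
Reynolds number Re = ρVD/μ = 0.69 · 2.76 · 0.0807 / 1.05e-05 = 1.464e+04.
Re > 4000 → turbulent; use the Moody-chart value f = 0.0366.
Darcy-Weisbach: ΔP = f(L/D)(ρV²/2) = 0.0366·(475/0.0807)·(0.69·2.76²/2) = 0.0366·5886·2.628 = 566.1 Pa.
Q = ṁ/ρ = 0.00974/0.69 = 0.01412 m³/s.
Pumping power P = QΔP = 0.01412·566.1 = 7.991 W = 7.99 W.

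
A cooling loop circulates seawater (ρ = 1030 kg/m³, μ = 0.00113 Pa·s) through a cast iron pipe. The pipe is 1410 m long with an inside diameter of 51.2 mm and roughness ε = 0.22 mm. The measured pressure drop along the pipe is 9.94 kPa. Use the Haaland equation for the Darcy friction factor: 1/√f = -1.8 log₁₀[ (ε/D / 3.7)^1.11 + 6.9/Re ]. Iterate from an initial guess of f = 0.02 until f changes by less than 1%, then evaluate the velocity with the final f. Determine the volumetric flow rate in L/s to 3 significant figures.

Q ≈ 0.273 L/s

Rearranging Darcy-Weisbach: V = √(2·ΔP·D/(f·L·ρ)). With ε/D = 0.00022/0.0512 = 0.0043, iterate starting from f = 0.02:
  f = 0.02 → V = √(2·9940·0.0512/(0.02·1410·1030)) = 0.1872 m/s; Re = ρVD/μ = 8736; f → 0.03741
  f = 0.03741 → V = 0.1369 m/s; Re = 6388; f → 0.03973
  f = 0.03973 → V = 0.1328 m/s; Re = 6198; f → 0.03998
Converged (Δf/f < 1%). With the final f = 0.03998: V = √(2·9940·0.0512/(0.03998·1410·1030)) = 0.1324 m/s.
Q = V·A = 0.1324·(π/4·0.0512²) = 0.0002726 m³/s = 0.273 L/s.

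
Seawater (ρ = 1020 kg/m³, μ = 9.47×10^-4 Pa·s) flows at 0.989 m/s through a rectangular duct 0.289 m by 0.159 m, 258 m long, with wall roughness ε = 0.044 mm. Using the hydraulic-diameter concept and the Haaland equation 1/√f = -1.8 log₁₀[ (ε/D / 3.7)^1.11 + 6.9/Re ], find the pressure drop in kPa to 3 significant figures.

ΔP ≈ 10.5 kPa

Hydraulic diameter D_h = 4A/P = 4·(0.289·0.159)/(2·(0.289+0.159)) = 0.1838/0.896 = 0.2051 m.
Re = ρVD_h/μ = 1020·0.989·0.2051/0.000947 = 2.185e+05.
ε/D_h = 4.4e-05/0.2051 = 0.000214; Haaland gives 1/√f = -1.8 log₁₀[1.98e-05+3.16e-05] = 7.72, so f = 0.01678.
ΔP = f(L/D_h)(ρV²/2) = 0.01678·258/0.2051·498.8 = 1.053e+04 Pa.
ΔP = 10.5 kPa.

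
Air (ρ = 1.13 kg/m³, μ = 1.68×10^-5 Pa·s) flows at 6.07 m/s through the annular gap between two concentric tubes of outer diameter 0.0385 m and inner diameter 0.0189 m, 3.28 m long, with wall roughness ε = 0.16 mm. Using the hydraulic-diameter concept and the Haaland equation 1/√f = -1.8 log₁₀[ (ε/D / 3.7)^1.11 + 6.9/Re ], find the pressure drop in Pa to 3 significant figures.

ΔP ≈ 147 Pa

Hydraulic diameter D_h = 4A/P = D_o - D_i = 0.0385 - 0.0189 = 0.0196 m.
Re = ρVD_h/μ = 1.13·6.07·0.0196/1.68e-05 = 8002.
ε/D_h = 0.00016/0.0196 = 0.00816; Haaland gives 1/√f = -1.8 log₁₀[0.00113+0.000862] = 4.863, so f = 0.04229.
ΔP = f(L/D_h)(ρV²/2) = 0.04229·3.28/0.0196·20.82 = 147.3 Pa.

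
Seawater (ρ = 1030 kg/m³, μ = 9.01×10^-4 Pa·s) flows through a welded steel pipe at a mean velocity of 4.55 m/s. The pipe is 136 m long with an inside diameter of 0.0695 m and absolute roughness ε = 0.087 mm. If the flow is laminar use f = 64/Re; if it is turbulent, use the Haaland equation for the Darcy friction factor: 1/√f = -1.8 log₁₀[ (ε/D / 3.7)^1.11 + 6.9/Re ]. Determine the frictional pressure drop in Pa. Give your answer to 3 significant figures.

ΔP ≈ 447000 Pa

Reynolds number Re = ρVD/μ = 1030 · 4.55 · 0.0695 / 0.000901 = 3.615e+05.
Re > 4000 → turbulent. Relative roughness ε/D = 8.7e-05/0.0695 = 0.00125. Haaland: 1/√f = -1.8 log₁₀[(0.00125/3.7)^1.11 + 6.9/3.615e+05] = -1.8 log₁₀[0.00014 + 1.91e-05] = 6.835, so f = 0.02141.
Darcy-Weisbach: ΔP = f(L/D)(ρV²/2) = 0.02141·(136/0.0695)·(1030·4.55²/2) = 0.02141·1957·1.066e+04 = 4.466e+05 Pa.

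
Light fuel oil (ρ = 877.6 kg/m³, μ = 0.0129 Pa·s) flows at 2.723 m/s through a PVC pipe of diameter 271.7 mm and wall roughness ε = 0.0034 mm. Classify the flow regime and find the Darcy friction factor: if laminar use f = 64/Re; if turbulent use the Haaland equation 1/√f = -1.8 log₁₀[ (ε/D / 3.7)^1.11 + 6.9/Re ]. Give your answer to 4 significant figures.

f ≈ 0.02071

Re = ρVD/μ = 877.6·2.723·0.2717/0.0129 = 5.033e+04.
Re > 4000 → turbulent. ε/D = 3.4e-06/0.2717 = 1.25e-05; Haaland: 1/√f = -1.8 log₁₀[8.46e-07 + 0.000137] = 6.949, so f = 0.02071.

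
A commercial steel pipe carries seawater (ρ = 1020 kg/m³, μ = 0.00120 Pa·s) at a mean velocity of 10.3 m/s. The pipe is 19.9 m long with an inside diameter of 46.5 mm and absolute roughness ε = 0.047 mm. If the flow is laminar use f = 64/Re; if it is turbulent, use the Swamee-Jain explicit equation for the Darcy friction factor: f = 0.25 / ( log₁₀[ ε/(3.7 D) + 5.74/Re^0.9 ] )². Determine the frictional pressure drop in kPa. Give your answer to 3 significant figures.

ΔP ≈ 476 kPa

Reynolds number Re = ρVD/μ = 1020 · 10.3 · 0.0465 / 0.0012 = 4.071e+05.
Re > 4000 → turbulent. Relative roughness ε/D = 4.7e-05/0.0465 = 0.00101. Swamee-Jain: f = 0.25/(log₁₀[0.00101/3.7 + 5.74/4.071e+05^0.9])² = 0.25/(log₁₀[0.000273 + 5.13e-05])² = 0.25/(-3.489)² = 0.02054.
Darcy-Weisbach: ΔP = f(L/D)(ρV²/2) = 0.02054·(19.9/0.0465)·(1020·10.3²/2) = 0.02054·428·5.411e+04 = 4.756e+05 Pa.
ΔP = 4.756e+05 Pa = 476 kPa.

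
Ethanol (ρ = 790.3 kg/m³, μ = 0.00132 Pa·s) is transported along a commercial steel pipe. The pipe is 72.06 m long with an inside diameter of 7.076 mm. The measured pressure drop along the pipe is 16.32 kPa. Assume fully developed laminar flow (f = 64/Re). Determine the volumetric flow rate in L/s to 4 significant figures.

Q ≈ 0.01056 L/s

For laminar flow, f = 64/Re with Re = ρVD/μ, so Darcy-Weisbach reduces to ΔP = 32μLV/D². Solving for V: V = ΔP·D²/(32μL) = 1.632e+04·(0.007076)²/(32·0.00132·72.06) = 0.2685 m/s.
Check: Re = ρVD/μ = 790.3·0.2685·0.007076/0.00132 = 1137 < 2300, so the laminar assumption holds.
Q = V·A = 0.2685·(π/4·0.007076²) = 1.056e-05 m³/s = 0.01056 L/s.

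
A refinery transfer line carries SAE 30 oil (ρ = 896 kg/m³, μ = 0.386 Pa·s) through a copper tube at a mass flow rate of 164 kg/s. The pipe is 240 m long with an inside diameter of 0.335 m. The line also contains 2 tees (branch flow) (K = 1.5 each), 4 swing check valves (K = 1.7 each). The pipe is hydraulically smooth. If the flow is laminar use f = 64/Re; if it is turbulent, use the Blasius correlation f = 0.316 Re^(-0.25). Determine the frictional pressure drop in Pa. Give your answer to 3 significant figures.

A = πD²/4 = π(0.335)²/4 = 0.08814 m²; mean velocity V = ṁ/(ρA) = 164/(896 · 0.08814) = 2.077 m/s.
Reynolds number Re = ρVD/μ = 896 · 2.077 · 0.335 / 0.386 = 1615.
Re < 2300 → laminar flow, so f = 64/Re = 64/1615 = 0.03963 (the turbulent correlation is not needed).
Total minor-loss coefficient ΣK = 2·1.5 + 4·1.7 = 9.8.
ΔP = [f·L/D + ΣK]·(ρV²/2) = [0.03963·240/0.335 + 9.8]·(896·2.077²/2) = [28.39 + 9.8]·1932 = 7.379e+04 Pa.

ΔP ≈ 73800 Pa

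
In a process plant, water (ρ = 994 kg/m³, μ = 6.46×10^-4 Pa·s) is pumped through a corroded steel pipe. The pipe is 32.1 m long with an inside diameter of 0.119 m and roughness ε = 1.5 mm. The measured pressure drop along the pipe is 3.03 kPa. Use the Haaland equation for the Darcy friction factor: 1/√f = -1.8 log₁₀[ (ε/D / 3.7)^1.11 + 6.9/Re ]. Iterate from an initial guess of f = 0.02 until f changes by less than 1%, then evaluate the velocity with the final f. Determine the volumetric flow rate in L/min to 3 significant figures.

Rearranging Darcy-Weisbach: V = √(2·ΔP·D/(f·L·ρ)). With ε/D = 0.0015/0.119 = 0.0126, iterate starting from f = 0.02:
  f = 0.02 → V = √(2·3030·0.119/(0.02·32.1·994)) = 1.063 m/s; Re = ρVD/μ = 1.946e+05; f → 0.04139
  f = 0.04139 → V = 0.739 m/s; Re = 1.353e+05; f → 0.0415
Converged (Δf/f < 1%). With the final f = 0.0415: V = √(2·3030·0.119/(0.0415·32.1·994)) = 0.738 m/s.
Q = V·A = 0.738·(π/4·0.119²) = 0.008208 m³/s = 492 L/min.

Q ≈ 492 L/min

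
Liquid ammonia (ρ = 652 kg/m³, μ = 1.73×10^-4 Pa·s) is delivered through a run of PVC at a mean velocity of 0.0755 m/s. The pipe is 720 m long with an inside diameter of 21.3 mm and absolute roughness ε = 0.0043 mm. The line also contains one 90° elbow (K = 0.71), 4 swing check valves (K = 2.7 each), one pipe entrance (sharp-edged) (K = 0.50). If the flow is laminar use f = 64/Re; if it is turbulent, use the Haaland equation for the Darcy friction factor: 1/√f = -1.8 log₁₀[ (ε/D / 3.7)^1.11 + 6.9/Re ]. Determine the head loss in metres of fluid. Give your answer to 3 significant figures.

h_f ≈ 0.355 m

Reynolds number Re = ρVD/μ = 652 · 0.0755 · 0.0213 / 0.000173 = 6061.
Re > 4000 → turbulent. Relative roughness ε/D = 4.3e-06/0.0213 = 0.000202. Haaland: 1/√f = -1.8 log₁₀[(0.000202/3.7)^1.11 + 6.9/6061] = -1.8 log₁₀[1.85e-05 + 0.00114] = 5.286, so f = 0.03579.
Total minor-loss coefficient ΣK = 1·0.71 + 4·2.7 + 1·0.5 = 12.
ΔP = [f·L/D + ΣK]·(ρV²/2) = [0.03579·720/0.0213 + 12]·(652·0.0755²/2) = [1210 + 12]·1.858 = 2270 Pa.
Head loss h_f = ΔP/(ρg) = 2270/(652·9.81) = 0.355 m.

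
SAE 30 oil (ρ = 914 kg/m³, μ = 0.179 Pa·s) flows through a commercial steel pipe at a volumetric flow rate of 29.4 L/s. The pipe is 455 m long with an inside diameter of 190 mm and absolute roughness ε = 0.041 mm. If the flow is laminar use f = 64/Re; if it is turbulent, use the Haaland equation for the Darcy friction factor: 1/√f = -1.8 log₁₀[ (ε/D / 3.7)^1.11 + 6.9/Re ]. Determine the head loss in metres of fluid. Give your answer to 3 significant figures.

h_f ≈ 8.35 m

Q = 29.4 L/s = 29.4/1000 = 0.0294 m³/s.
Cross-sectional area A = πD²/4 = π(0.19)²/4 = 0.02835 m²; mean velocity V = Q/A = 0.0294/0.02835 = 1.037 m/s.
Reynolds number Re = ρVD/μ = 914 · 1.037 · 0.19 / 0.179 = 1006.
Re < 2300 → laminar flow, so f = 64/Re = 64/1006 = 0.06362 (the turbulent correlation is not needed).
Darcy-Weisbach: ΔP = f(L/D)(ρV²/2) = 0.06362·(455/0.19)·(914·1.037²/2) = 0.06362·2395·491.4 = 7.486e+04 Pa.
Head loss h_f = ΔP/(ρg) = 7.486e+04/(914·9.81) = 8.35 m.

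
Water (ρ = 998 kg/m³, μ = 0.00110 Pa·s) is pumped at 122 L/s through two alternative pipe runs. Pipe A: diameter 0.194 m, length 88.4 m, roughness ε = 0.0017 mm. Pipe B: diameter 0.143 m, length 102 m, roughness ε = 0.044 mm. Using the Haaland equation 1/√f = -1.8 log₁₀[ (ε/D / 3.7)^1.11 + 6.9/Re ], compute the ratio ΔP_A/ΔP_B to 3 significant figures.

Pipe A: V = Q/A = 0.122/0.02956 = 4.127 m/s; Re = 7.265e+05; ε/D = 8.76e-06; Haaland → f = 0.01236; ΔP_A = f(L/D)(ρV²/2) = 4.788e+04 Pa.
Pipe B: V = Q/A = 0.122/0.01606 = 7.596 m/s; Re = 9.855e+05; ε/D = 0.000308; Haaland → f = 0.01568; ΔP_B = f(L/D)(ρV²/2) = 3.22e+05 Pa.
ΔP_A/ΔP_B = 4.788e+04/3.22e+05 = 0.149.

ΔP_A/ΔP_B ≈ 0.149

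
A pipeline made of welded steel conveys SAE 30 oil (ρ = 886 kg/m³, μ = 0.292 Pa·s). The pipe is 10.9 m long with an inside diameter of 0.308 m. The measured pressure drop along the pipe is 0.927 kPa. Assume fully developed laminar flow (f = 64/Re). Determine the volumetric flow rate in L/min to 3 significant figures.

For laminar flow, f = 64/Re with Re = ρVD/μ, so Darcy-Weisbach reduces to ΔP = 32μLV/D². Solving for V: V = ΔP·D²/(32μL) = 927·(0.308)²/(32·0.292·10.9) = 0.8634 m/s.
Check: Re = ρVD/μ = 886·0.8634·0.308/0.292 = 806.9 < 2300, so the laminar assumption holds.
Q = V·A = 0.8634·(π/4·0.308²) = 0.06433 m³/s = 3860 L/min.

Q ≈ 3860 L/min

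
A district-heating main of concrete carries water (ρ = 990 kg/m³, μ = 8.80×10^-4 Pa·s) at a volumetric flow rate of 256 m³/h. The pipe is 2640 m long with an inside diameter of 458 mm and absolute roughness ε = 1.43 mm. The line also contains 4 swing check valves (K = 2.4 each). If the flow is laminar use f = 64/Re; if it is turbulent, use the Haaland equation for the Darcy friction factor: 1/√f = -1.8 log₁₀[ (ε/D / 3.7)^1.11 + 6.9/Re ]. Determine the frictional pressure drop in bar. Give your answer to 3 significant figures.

Q = 256 m³/h = 256/3600 = 0.07111 m³/s.
Cross-sectional area A = πD²/4 = π(0.458)²/4 = 0.1647 m²; mean velocity V = Q/A = 0.07111/0.1647 = 0.4316 m/s.
Reynolds number Re = ρVD/μ = 990 · 0.4316 · 0.458 / 0.00088 = 2.224e+05.
Re > 4000 → turbulent. Relative roughness ε/D = 0.00143/0.458 = 0.00312. Haaland: 1/√f = -1.8 log₁₀[(0.00312/3.7)^1.11 + 6.9/2.224e+05] = -1.8 log₁₀[0.000387 + 3.1e-05] = 6.081, so f = 0.02704.
Total minor-loss coefficient ΣK = 4·2.4 = 9.6.
ΔP = [f·L/D + ΣK]·(ρV²/2) = [0.02704·2640/0.458 + 9.6]·(990·0.4316²/2) = [155.9 + 9.6]·92.22 = 1.526e+04 Pa.
ΔP = 1.526e+04 Pa = 0.153 bar.

ΔP ≈ 0.153 bar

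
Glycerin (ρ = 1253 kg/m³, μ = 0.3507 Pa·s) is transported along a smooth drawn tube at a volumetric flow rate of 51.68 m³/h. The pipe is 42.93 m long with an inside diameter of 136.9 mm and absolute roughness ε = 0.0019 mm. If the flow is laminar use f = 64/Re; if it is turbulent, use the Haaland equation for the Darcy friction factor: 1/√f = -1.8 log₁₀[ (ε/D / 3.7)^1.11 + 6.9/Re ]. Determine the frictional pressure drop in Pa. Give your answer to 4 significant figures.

ΔP ≈ 25070 Pa

Q = 51.68 m³/h = 51.68/3600 = 0.01436 m³/s.
Cross-sectional area A = πD²/4 = π(0.1369)²/4 = 0.01472 m²; mean velocity V = Q/A = 0.01436/0.01472 = 0.9753 m/s.
Reynolds number Re = ρVD/μ = 1253 · 0.9753 · 0.1369 / 0.351 = 477.
Re < 2300 → laminar flow, so f = 64/Re = 64/477 = 0.1342 (the turbulent correlation is not needed).
Darcy-Weisbach: ΔP = f(L/D)(ρV²/2) = 0.1342·(42.93/0.1369)·(1253·0.9753²/2) = 0.1342·313.6·595.9 = 2.507e+04 Pa.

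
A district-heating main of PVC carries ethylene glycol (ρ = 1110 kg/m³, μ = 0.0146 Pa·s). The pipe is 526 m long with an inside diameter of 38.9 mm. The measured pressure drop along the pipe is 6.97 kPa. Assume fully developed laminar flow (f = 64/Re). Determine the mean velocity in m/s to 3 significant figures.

For laminar flow, f = 64/Re with Re = ρVD/μ, so Darcy-Weisbach reduces to ΔP = 32μLV/D². Solving for V: V = ΔP·D²/(32μL) = 6970·(0.0389)²/(32·0.0146·526) = 0.04292 m/s.
Check: Re = ρVD/μ = 1110·0.04292·0.0389/0.0146 = 126.9 < 2300, so the laminar assumption holds.

V ≈ 0.0429 m/s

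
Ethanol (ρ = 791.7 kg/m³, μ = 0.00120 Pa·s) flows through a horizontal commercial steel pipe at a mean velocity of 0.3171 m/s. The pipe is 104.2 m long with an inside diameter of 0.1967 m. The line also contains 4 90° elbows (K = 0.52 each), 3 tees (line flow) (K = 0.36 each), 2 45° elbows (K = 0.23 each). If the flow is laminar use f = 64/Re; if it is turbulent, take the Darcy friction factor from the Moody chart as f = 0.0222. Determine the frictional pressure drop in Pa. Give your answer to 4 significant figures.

Reynolds number Re = ρVD/μ = 791.7 · 0.3171 · 0.1967 / 0.0012 = 4.115e+04.
Re > 4000 → turbulent; use the Moody-chart value f = 0.0222.
Total minor-loss coefficient ΣK = 4·0.52 + 3·0.36 + 2·0.23 = 3.62.
ΔP = [f·L/D + ΣK]·(ρV²/2) = [0.0222·104.2/0.1967 + 3.62]·(791.7·0.3171²/2) = [11.76 + 3.62]·39.8 = 612.2 Pa.

ΔP ≈ 612.2 Pa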